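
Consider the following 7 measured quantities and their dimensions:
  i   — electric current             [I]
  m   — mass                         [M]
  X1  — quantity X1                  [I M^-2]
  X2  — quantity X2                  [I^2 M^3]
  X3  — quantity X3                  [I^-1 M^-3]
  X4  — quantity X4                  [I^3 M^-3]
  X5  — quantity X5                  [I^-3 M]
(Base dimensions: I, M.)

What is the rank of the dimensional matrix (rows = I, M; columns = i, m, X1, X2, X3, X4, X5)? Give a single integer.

2

Write exponents as rows I,M / cols i,m,X1,X2,X3,X4,X5:
  I: [ 1  0  1  2 -1  3 -3]
  M: [ 0  1 -2  3 -3 -3  1]
RREF → pivots at {i,m} ⇒ r = 2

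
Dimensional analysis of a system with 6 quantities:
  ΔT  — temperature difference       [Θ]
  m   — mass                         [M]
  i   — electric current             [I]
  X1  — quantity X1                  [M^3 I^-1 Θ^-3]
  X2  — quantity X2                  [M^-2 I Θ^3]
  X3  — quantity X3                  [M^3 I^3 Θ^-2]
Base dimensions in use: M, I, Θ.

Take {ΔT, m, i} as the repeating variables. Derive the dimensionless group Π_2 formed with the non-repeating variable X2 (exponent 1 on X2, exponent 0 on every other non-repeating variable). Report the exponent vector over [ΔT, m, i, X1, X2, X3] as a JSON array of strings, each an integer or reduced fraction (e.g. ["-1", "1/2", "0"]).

["-3", "2", "-1", "0", "1", "0"]

Write exponents as rows M,I,Θ / cols ΔT,m,i,X1,X2,X3:
  M: [ 0  1  0  3 -2  3]
  I: [ 0  0  1 -1  1  3]
  Θ: [ 1  0  0 -3  3 -2]
Echelon form has 3 nonzero rows (pivots: ΔT,m,i)
Pivot set = {ΔT,m,i}, free = {X1,X2,X3}
RREF:
  r0: [   1    0    0   -3    3   -2]
  r1: [   0    1    0    3   -2    3]
  r2: [   0    0    1   -1    1    3]
Fix exponent of X2 at 1, X1 at 0, X3 at 0; solve each RREF row for its pivot's exponent:
  r0: exp(ΔT) + (3)·1 = 0 ⇒ exp(ΔT) = -3
  r1: exp(m) + (-2)·1 = 0 ⇒ exp(m) = 2
  r2: exp(i) + (1)·1 = 0 ⇒ exp(i) = -1
Π_2 = ΔT^-3 · m^2 · i^-1 · X2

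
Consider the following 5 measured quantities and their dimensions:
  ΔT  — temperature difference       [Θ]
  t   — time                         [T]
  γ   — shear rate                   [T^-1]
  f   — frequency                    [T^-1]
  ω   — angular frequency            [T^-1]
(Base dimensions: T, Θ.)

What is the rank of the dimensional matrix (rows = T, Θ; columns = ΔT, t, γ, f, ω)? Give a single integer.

2

Dimensional matrix (T×Θ by ΔT×t×γ×f×ω):
  T: [ 0  1 -1 -1 -1]
  Θ: [ 1  0  0  0  0]
Row reduction gives pivot columns ΔT,t; rank = 2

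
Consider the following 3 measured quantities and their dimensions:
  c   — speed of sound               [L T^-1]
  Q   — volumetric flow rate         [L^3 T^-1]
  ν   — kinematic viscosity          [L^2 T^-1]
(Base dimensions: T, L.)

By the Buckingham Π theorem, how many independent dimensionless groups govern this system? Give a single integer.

Exponent matrix [T,L] × [c,Q,ν]:
  T: [-1 -1 -1]
  L: [ 1  3  2]
Echelon form has 2 nonzero rows (pivots: c,Q)
3 vars − rank 2 = 1 Π group

1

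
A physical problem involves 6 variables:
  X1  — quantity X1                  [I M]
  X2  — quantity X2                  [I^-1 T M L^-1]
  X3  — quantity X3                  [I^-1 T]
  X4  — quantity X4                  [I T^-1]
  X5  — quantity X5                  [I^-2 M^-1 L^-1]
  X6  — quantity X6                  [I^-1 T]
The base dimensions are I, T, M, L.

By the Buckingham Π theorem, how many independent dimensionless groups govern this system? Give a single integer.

3

Write exponents as rows I,T,M,L / cols X1,X2,X3,X4,X5,X6:
  I: [ 1 -1 -1  1 -2 -1]
  T: [ 0  1  1 -1  0  1]
  M: [ 1  1  0  0 -1  0]
  L: [ 0 -1  0  0 -1  0]
Echelon form has 3 nonzero rows (pivots: X1,X2,X3)
n=6, r=3 ⇒ 3 dimensionless groups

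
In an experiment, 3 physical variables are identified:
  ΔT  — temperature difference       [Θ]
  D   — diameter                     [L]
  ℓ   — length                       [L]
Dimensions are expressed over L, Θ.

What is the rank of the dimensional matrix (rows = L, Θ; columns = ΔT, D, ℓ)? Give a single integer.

2

Dimensional matrix (L×Θ by ΔT×D×ℓ):
  L: [ 0  1  1]
  Θ: [ 1  0  0]
Echelon form has 2 nonzero rows (pivots: ΔT,D)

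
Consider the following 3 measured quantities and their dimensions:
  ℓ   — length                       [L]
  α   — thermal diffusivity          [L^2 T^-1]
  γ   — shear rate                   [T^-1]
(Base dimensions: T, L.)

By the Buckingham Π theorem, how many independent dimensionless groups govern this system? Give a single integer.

1

Dimensional matrix (T×L by ℓ×α×γ):
  T: [ 0 -1 -1]
  L: [ 1  2  0]
RREF → pivots at {ℓ,α} ⇒ r = 2
n=3, r=2 ⇒ 1 dimensionless group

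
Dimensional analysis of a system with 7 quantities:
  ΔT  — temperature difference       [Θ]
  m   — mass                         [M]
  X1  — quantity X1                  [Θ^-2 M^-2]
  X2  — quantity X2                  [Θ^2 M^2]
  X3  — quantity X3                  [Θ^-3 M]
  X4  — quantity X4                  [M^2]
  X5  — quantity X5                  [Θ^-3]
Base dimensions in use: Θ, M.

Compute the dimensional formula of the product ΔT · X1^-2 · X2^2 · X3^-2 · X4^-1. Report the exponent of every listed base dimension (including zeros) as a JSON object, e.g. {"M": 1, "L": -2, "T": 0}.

Write exponents as rows Θ,M / cols ΔT,m,X1,X2,X3,X4,X5:
  Θ: [ 1  0 -2  2 -3  0 -3]
  M: [ 0  1 -2  2  1  2  0]
  [Θ]: (1)·1+(-2)·-2+(2)·2+(-2)·-3+(-1)·0 = 15
  [M]: (1)·0+(-2)·-2+(2)·2+(-2)·1+(-1)·2 = 4
⇒ Θ^15 M^4

{"Θ": 15, "M": 4}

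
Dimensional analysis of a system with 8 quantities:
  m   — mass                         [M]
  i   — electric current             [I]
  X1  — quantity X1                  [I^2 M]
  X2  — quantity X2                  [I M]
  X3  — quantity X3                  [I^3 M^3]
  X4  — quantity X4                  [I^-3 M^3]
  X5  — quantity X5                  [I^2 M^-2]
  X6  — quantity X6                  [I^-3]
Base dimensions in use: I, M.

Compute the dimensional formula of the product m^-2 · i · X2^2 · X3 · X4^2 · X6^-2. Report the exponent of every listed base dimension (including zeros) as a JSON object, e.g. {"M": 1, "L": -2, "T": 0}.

{"I": 6, "M": 9}

Write exponents as rows I,M / cols m,i,X1,X2,X3,X4,X5,X6:
  I: [ 0  1  2  1  3 -3  2 -3]
  M: [ 1  0  1  1  3  3 -2  0]
  [I]: (-2)·0+(1)·1+(2)·1+(1)·3+(2)·-3+(-2)·-3 = 6
  [M]: (-2)·1+(1)·0+(2)·1+(1)·3+(2)·3+(-2)·0 = 9
⇒ I^6 M^9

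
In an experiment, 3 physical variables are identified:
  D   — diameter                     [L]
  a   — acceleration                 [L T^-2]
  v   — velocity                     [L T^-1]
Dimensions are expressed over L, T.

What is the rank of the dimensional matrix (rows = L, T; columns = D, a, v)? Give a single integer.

2

Write exponents as rows L,T / cols D,a,v:
  L: [ 1  1  1]
  T: [ 0 -2 -1]
RREF → pivots at {D,a} ⇒ r = 2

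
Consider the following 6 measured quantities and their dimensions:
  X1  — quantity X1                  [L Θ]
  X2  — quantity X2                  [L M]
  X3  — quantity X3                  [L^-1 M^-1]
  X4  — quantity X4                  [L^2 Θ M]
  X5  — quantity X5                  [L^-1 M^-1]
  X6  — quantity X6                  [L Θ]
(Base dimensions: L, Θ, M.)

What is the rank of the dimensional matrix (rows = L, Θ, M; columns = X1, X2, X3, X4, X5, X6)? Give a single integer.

Write exponents as rows L,Θ,M / cols X1,X2,X3,X4,X5,X6:
  L: [ 1  1 -1  2 -1  1]
  Θ: [ 1  0  0  1  0  1]
  M: [ 0  1 -1  1 -1  0]
Echelon form has 2 nonzero rows (pivots: X1,X2)

2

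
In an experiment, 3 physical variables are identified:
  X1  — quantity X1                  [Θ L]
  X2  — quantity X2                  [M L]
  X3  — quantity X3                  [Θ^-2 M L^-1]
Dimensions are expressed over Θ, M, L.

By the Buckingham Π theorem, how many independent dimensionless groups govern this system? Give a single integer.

1

Write exponents as rows Θ,M,L / cols X1,X2,X3:
  Θ: [ 1  0 -2]
  M: [ 0  1  1]
  L: [ 1  1 -1]
RREF → pivots at {X1,X2} ⇒ r = 2
n=3, r=2 ⇒ 1 dimensionless group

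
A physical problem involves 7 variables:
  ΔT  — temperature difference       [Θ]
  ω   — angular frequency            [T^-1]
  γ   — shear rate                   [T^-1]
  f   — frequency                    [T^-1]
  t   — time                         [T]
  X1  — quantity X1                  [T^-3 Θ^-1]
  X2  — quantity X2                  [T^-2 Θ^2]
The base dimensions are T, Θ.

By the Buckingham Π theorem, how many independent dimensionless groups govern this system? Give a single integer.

5

Exponent matrix [T,Θ] × [ΔT,ω,γ,f,t,X1,X2]:
  T: [ 0 -1 -1 -1  1 -3 -2]
  Θ: [ 1  0  0  0  0 -1  2]
RREF → pivots at {ΔT,ω} ⇒ r = 2
n=7, r=2 ⇒ 5 dimensionless groups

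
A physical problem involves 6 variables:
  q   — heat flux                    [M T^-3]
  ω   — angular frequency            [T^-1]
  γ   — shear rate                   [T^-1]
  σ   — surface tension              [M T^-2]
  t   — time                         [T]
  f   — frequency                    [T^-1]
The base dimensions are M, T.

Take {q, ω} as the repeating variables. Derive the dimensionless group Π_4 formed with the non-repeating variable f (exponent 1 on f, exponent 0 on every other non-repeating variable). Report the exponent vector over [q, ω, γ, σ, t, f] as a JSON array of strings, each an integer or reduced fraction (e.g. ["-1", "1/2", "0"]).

["0", "-1", "0", "0", "0", "1"]

Exponent matrix [M,T] × [q,ω,γ,σ,t,f]:
  M: [ 1  0  0  1  0  0]
  T: [-3 -1 -1 -2  1 -1]
Echelon form has 2 nonzero rows (pivots: q,ω)
Repeat: q,ω; free: γ,σ,t,f
RREF:
  r0: [   1    0    0    1    0    0]
  r1: [   0    1    1   -1   -1    1]
Fix exponent of f at 1, γ at 0, σ at 0, t at 0; solve each RREF row for its pivot's exponent:
  r0: exp(q) + (0)·1 = 0 ⇒ exp(q) = 0
  r1: exp(ω) + (1)·1 = 0 ⇒ exp(ω) = -1
Π_4 = ω^-1 · f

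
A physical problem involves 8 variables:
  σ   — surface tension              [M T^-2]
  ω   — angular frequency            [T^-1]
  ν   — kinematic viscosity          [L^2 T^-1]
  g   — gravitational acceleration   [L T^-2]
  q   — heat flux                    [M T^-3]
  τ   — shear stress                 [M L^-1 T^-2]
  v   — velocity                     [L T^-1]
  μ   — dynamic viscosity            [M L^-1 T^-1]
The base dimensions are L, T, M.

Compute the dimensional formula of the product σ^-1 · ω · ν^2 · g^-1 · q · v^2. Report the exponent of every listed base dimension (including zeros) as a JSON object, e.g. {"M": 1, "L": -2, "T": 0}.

{"L": 5, "T": -4, "M": 0}

Exponent matrix [L,T,M] × [σ,ω,ν,g,q,τ,v,μ]:
  L: [ 0  0  2  1  0 -1  1 -1]
  T: [-2 -1 -1 -2 -3 -2 -1 -1]
  M: [ 1  0  0  0  1  1  0  1]
  [L]: (-1)·0+(1)·0+(2)·2+(-1)·1+(1)·0+(2)·1 = 5
  [T]: (-1)·-2+(1)·-1+(2)·-1+(-1)·-2+(1)·-3+(2)·-1 = -4
  [M]: (-1)·1+(1)·0+(2)·0+(-1)·0+(1)·1+(2)·0 = 0
⇒ L^5 T^-4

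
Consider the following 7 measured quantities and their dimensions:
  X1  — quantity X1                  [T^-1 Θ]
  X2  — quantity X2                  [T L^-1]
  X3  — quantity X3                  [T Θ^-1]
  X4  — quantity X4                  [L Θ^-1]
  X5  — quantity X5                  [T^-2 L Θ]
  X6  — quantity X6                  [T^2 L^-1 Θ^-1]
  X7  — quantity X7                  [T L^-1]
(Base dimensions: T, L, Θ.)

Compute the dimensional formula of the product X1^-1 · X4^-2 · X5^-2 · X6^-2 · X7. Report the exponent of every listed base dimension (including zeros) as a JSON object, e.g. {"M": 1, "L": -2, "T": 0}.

Dimensional matrix (T×L×Θ by X1×X2×X3×X4×X5×X6×X7):
  T: [-1  1  1  0 -2  2  1]
  L: [ 0 -1  0  1  1 -1 -1]
  Θ: [ 1  0 -1 -1  1 -1  0]
  [T]: (-1)·-1+(-2)·0+(-2)·-2+(-2)·2+(1)·1 = 2
  [L]: (-1)·0+(-2)·1+(-2)·1+(-2)·-1+(1)·-1 = -3
  [Θ]: (-1)·1+(-2)·-1+(-2)·1+(-2)·-1+(1)·0 = 1
⇒ T^2 L^-3 Θ

{"T": 2, "L": -3, "Θ": 1}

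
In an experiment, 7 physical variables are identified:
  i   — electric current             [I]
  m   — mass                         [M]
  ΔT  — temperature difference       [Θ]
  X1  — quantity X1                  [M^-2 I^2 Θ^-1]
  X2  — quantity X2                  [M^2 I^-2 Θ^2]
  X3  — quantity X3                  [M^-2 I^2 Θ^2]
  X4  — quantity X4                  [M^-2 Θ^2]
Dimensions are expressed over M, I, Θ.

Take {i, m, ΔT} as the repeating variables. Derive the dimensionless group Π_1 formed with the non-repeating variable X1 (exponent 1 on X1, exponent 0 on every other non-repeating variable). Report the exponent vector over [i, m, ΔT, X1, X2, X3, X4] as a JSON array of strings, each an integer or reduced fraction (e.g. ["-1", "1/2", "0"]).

Exponent matrix [M,I,Θ] × [i,m,ΔT,X1,X2,X3,X4]:
  M: [ 0  1  0 -2  2 -2 -2]
  I: [ 1  0  0  2 -2  2  0]
  Θ: [ 0  0  1 -1  2  2  2]
Echelon form has 3 nonzero rows (pivots: i,m,ΔT)
Pivot set = {i,m,ΔT}, free = {X1,X2,X3,X4}
RREF:
  r0: [   1    0    0    2   -2    2    0]
  r1: [   0    1    0   -2    2   -2   -2]
  r2: [   0    0    1   -1    2    2    2]
Fix exponent of X1 at 1, X2 at 0, X3 at 0, X4 at 0; solve each RREF row for its pivot's exponent:
  r0: exp(i) + (2)·1 = 0 ⇒ exp(i) = -2
  r1: exp(m) + (-2)·1 = 0 ⇒ exp(m) = 2
  r2: exp(ΔT) + (-1)·1 = 0 ⇒ exp(ΔT) = 1
Π_1 = i^-2 · m^2 · ΔT · X1

["-2", "2", "1", "1", "0", "0", "0"]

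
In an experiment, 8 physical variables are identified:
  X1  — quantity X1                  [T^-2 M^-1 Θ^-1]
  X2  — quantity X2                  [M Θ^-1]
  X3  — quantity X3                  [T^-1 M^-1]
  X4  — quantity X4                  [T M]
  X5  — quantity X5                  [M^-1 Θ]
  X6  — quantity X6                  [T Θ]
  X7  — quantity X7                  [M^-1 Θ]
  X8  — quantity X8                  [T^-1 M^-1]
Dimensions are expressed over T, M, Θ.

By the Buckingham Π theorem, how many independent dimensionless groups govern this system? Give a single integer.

Write exponents as rows T,M,Θ / cols X1,X2,X3,X4,X5,X6,X7,X8:
  T: [-2  0 -1  1  0  1  0 -1]
  M: [-1  1 -1  1 -1  0 -1 -1]
  Θ: [-1 -1  0  0  1  1  1  0]
Echelon form has 2 nonzero rows (pivots: X1,X2)
Π count = n − r = 8 − 2 = 6

6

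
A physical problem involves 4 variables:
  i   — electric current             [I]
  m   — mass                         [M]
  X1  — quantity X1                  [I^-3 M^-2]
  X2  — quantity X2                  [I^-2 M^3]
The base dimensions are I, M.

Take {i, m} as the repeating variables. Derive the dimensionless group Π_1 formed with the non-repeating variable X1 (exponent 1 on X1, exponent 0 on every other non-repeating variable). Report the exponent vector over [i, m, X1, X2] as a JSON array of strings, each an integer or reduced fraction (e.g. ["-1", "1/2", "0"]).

Exponent matrix [I,M] × [i,m,X1,X2]:
  I: [ 1  0 -3 -2]
  M: [ 0  1 -2  3]
Echelon form has 2 nonzero rows (pivots: i,m)
Pivot set = {i,m}, free = {X1,X2}
RREF:
  r0: [   1    0   -3   -2]
  r1: [   0    1   -2    3]
Fix exponent of X1 at 1, X2 at 0; solve each RREF row for its pivot's exponent:
  r0: exp(i) + (-3)·1 = 0 ⇒ exp(i) = 3
  r1: exp(m) + (-2)·1 = 0 ⇒ exp(m) = 2
Π_1 = i^3 · m^2 · X1

["3", "2", "1", "0"]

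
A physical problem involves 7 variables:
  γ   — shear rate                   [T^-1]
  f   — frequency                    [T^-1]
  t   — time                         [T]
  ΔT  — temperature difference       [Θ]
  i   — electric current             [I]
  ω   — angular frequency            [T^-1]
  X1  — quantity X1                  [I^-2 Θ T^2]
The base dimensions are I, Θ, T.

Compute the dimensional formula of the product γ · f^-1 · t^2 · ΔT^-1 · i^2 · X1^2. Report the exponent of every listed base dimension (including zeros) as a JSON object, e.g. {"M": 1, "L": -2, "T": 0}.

Exponent matrix [I,Θ,T] × [γ,f,t,ΔT,i,ω,X1]:
  I: [ 0  0  0  0  1  0 -2]
  Θ: [ 0  0  0  1  0  0  1]
  T: [-1 -1  1  0  0 -1  2]
  [I]: (1)·0+(-1)·0+(2)·0+(-1)·0+(2)·1+(2)·-2 = -2
  [Θ]: (1)·0+(-1)·0+(2)·0+(-1)·1+(2)·0+(2)·1 = 1
  [T]: (1)·-1+(-1)·-1+(2)·1+(-1)·0+(2)·0+(2)·2 = 6
⇒ I^-2 Θ T^6

{"I": -2, "Θ": 1, "T": 6}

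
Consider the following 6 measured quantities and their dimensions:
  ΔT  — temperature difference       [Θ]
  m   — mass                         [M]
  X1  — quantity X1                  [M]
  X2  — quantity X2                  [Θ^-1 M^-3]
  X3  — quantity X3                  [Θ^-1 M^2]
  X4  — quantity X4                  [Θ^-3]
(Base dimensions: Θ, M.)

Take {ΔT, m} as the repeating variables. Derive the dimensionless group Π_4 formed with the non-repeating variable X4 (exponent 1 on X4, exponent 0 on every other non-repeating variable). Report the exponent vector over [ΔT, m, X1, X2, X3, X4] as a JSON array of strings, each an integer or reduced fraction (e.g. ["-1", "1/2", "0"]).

Exponent matrix [Θ,M] × [ΔT,m,X1,X2,X3,X4]:
  Θ: [ 1  0  0 -1 -1 -3]
  M: [ 0  1  1 -3  2  0]
RREF → pivots at {ΔT,m} ⇒ r = 2
Pivot set = {ΔT,m}, free = {X1,X2,X3,X4}
RREF:
  r0: [   1    0    0   -1   -1   -3]
  r1: [   0    1    1   -3    2    0]
Fix exponent of X4 at 1, X1 at 0, X2 at 0, X3 at 0; solve each RREF row for its pivot's exponent:
  r0: exp(ΔT) + (-3)·1 = 0 ⇒ exp(ΔT) = 3
  r1: exp(m) + (0)·1 = 0 ⇒ exp(m) = 0
Π_4 = ΔT^3 · X4

["3", "0", "0", "0", "0", "1"]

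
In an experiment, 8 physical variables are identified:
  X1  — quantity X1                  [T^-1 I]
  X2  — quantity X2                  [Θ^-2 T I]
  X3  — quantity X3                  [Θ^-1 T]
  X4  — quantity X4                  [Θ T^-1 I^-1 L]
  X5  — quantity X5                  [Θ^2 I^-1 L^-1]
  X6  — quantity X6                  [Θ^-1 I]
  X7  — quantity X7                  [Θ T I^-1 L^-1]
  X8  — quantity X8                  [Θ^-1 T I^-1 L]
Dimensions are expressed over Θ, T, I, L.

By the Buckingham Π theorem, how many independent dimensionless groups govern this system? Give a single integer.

Write exponents as rows Θ,T,I,L / cols X1,X2,X3,X4,X5,X6,X7,X8:
  Θ: [ 0 -2 -1  1  2 -1  1 -1]
  T: [-1  1  1 -1  0  0  1  1]
  I: [ 1  1  0 -1 -1  1 -1 -1]
  L: [ 0  0  0  1 -1  0 -1  1]
RREF → pivots at {X1,X2,X4} ⇒ r = 3
n=8, r=3 ⇒ 5 dimensionless groups

5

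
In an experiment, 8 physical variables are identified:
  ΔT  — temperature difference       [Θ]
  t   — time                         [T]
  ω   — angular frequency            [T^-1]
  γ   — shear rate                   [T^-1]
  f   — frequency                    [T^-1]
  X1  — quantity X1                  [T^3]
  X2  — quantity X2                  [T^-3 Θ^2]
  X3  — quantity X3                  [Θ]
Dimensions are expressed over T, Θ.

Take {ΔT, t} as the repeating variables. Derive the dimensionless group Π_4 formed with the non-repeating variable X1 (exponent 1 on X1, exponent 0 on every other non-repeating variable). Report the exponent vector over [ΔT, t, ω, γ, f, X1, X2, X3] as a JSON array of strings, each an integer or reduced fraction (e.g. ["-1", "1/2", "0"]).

["0", "-3", "0", "0", "0", "1", "0", "0"]

Exponent matrix [T,Θ] × [ΔT,t,ω,γ,f,X1,X2,X3]:
  T: [ 0  1 -1 -1 -1  3 -3  0]
  Θ: [ 1  0  0  0  0  0  2  1]
Echelon form has 2 nonzero rows (pivots: ΔT,t)
Pivot set = {ΔT,t}, free = {ω,γ,f,X1,X2,X3}
RREF:
  r0: [   1    0    0    0    0    0    2    1]
  r1: [   0    1   -1   -1   -1    3   -3    0]
Fix exponent of X1 at 1, ω at 0, γ at 0, f at 0, X2 at 0, X3 at 0; solve each RREF row for its pivot's exponent:
  r0: exp(ΔT) + (0)·1 = 0 ⇒ exp(ΔT) = 0
  r1: exp(t) + (3)·1 = 0 ⇒ exp(t) = -3
Π_4 = t^-3 · X1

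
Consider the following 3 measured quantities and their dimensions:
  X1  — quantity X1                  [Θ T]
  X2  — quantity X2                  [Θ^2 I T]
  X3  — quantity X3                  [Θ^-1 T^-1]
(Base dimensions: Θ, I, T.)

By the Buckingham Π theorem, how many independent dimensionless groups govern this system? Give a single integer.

Write exponents as rows Θ,I,T / cols X1,X2,X3:
  Θ: [ 1  2 -1]
  I: [ 0  1  0]
  T: [ 1  1 -1]
RREF → pivots at {X1,X2} ⇒ r = 2
3 vars − rank 2 = 1 Π group

1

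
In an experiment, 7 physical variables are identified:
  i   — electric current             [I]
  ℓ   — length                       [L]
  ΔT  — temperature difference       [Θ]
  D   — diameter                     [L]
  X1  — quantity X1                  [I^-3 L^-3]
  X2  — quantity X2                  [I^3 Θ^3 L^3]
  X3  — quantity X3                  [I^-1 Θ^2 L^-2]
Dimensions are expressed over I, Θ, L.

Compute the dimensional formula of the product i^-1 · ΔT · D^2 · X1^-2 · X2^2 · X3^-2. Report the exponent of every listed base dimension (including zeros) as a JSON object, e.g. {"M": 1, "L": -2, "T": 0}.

Exponent matrix [I,Θ,L] × [i,ℓ,ΔT,D,X1,X2,X3]:
  I: [ 1  0  0  0 -3  3 -1]
  Θ: [ 0  0  1  0  0  3  2]
  L: [ 0  1  0  1 -3  3 -2]
  [I]: (-1)·1+(1)·0+(2)·0+(-2)·-3+(2)·3+(-2)·-1 = 13
  [Θ]: (-1)·0+(1)·1+(2)·0+(-2)·0+(2)·3+(-2)·2 = 3
  [L]: (-1)·0+(1)·0+(2)·1+(-2)·-3+(2)·3+(-2)·-2 = 18
⇒ I^13 Θ^3 L^18

{"I": 13, "Θ": 3, "L": 18}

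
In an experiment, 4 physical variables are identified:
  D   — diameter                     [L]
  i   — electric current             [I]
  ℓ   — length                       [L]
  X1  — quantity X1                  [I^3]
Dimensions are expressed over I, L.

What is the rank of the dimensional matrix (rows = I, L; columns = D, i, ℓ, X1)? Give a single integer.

Dimensional matrix (I×L by D×i×ℓ×X1):
  I: [ 0  1  0  3]
  L: [ 1  0  1  0]
Row reduction gives pivot columns D,i; rank = 2

2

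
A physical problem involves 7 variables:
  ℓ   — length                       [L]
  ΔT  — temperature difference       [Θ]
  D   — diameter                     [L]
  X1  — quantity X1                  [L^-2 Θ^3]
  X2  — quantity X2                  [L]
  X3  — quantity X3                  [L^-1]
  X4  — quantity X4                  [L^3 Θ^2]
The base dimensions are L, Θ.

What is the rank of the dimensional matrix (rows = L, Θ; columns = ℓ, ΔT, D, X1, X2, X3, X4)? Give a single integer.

Write exponents as rows L,Θ / cols ℓ,ΔT,D,X1,X2,X3,X4:
  L: [ 1  0  1 -2  1 -1  3]
  Θ: [ 0  1  0  3  0  0  2]
Echelon form has 2 nonzero rows (pivots: ℓ,ΔT)

2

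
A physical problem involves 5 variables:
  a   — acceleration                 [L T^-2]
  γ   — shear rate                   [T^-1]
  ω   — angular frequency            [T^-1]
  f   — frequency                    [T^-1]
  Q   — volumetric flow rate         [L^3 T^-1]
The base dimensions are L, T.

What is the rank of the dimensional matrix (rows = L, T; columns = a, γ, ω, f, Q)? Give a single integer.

2

Dimensional matrix (L×T by a×γ×ω×f×Q):
  L: [ 1  0  0  0  3]
  T: [-2 -1 -1 -1 -1]
RREF → pivots at {a,γ} ⇒ r = 2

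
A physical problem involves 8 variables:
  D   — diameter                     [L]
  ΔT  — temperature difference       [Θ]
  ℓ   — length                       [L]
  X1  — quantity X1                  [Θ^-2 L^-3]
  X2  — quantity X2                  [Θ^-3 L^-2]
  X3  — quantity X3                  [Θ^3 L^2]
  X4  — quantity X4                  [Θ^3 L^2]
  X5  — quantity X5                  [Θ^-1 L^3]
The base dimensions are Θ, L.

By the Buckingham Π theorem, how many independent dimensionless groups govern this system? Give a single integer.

6

Exponent matrix [Θ,L] × [D,ΔT,ℓ,X1,X2,X3,X4,X5]:
  Θ: [ 0  1  0 -2 -3  3  3 -1]
  L: [ 1  0  1 -3 -2  2  2  3]
RREF → pivots at {D,ΔT} ⇒ r = 2
n=8, r=2 ⇒ 6 dimensionless groups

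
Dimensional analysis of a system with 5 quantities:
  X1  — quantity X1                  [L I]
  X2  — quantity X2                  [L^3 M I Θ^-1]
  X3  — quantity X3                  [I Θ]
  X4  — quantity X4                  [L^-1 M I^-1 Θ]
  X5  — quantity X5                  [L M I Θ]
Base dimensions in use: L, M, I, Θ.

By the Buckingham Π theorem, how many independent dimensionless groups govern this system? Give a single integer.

2

Write exponents as rows L,M,I,Θ / cols X1,X2,X3,X4,X5:
  L: [ 1  3  0 -1  1]
  M: [ 0  1  0  1  1]
  I: [ 1  1  1 -1  1]
  Θ: [ 0 -1  1  1  1]
Echelon form has 3 nonzero rows (pivots: X1,X2,X3)
Π count = n − r = 5 − 3 = 2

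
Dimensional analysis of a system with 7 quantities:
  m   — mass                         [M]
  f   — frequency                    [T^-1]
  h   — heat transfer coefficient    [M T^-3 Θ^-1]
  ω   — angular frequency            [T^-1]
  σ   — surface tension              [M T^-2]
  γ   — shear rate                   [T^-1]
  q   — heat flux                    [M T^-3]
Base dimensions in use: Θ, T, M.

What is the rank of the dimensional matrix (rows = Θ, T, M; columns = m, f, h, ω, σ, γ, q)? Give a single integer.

Exponent matrix [Θ,T,M] × [m,f,h,ω,σ,γ,q]:
  Θ: [ 0  0 -1  0  0  0  0]
  T: [ 0 -1 -3 -1 -2 -1 -3]
  M: [ 1  0  1  0  1  0  1]
RREF → pivots at {m,f,h} ⇒ r = 3

3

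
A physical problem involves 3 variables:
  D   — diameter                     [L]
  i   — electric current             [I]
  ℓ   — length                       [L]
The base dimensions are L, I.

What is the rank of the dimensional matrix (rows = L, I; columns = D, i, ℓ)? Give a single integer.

Exponent matrix [L,I] × [D,i,ℓ]:
  L: [ 1  0  1]
  I: [ 0  1  0]
Echelon form has 2 nonzero rows (pivots: D,i)

2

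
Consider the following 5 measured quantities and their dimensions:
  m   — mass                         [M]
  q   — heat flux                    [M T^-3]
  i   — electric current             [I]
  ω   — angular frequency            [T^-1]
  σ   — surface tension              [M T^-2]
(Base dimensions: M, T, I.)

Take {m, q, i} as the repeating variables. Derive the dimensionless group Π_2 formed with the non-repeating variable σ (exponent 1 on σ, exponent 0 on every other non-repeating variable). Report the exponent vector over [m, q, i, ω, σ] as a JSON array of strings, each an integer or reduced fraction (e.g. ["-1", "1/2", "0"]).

["-1/3", "-2/3", "0", "0", "1"]

Write exponents as rows M,T,I / cols m,q,i,ω,σ:
  M: [ 1  1  0  0  1]
  T: [ 0 -3  0 -1 -2]
  I: [ 0  0  1  0  0]
Echelon form has 3 nonzero rows (pivots: m,q,i)
Pivot set = {m,q,i}, free = {ω,σ}
RREF:
  r0: [   1    0    0 -1/3  1/3]
  r1: [   0    1    0  1/3  2/3]
  r2: [   0    0    1    0    0]
Fix exponent of σ at 1, ω at 0; solve each RREF row for its pivot's exponent:
  r0: exp(m) + (1/3)·1 = 0 ⇒ exp(m) = -1/3
  r1: exp(q) + (2/3)·1 = 0 ⇒ exp(q) = -2/3
  r2: exp(i) + (0)·1 = 0 ⇒ exp(i) = 0
Π_2 = m^(-1/3) · q^(-2/3) · σ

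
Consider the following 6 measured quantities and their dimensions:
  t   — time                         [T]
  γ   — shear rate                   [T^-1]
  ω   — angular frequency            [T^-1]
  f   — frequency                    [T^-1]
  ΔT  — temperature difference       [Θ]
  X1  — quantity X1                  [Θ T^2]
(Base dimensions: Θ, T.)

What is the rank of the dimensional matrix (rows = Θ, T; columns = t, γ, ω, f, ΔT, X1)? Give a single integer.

Exponent matrix [Θ,T] × [t,γ,ω,f,ΔT,X1]:
  Θ: [ 0  0  0  0  1  1]
  T: [ 1 -1 -1 -1  0  2]
Row reduction gives pivot columns t,ΔT; rank = 2

2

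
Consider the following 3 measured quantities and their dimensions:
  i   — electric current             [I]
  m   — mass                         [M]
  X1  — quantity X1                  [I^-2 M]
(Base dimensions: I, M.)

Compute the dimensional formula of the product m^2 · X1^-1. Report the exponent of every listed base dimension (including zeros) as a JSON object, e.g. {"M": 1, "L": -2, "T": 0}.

{"I": 2, "M": 1}

Dimensional matrix (I×M by i×m×X1):
  I: [ 1  0 -2]
  M: [ 0  1  1]
  [I]: (2)·0+(-1)·-2 = 2
  [M]: (2)·1+(-1)·1 = 1
⇒ I^2 M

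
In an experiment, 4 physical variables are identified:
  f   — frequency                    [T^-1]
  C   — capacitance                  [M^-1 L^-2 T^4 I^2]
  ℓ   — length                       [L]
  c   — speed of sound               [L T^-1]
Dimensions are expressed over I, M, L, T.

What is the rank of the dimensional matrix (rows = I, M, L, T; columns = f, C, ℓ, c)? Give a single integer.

3

Dimensional matrix (I×M×L×T by f×C×ℓ×c):
  I: [ 0  2  0  0]
  M: [ 0 -1  0  0]
  L: [ 0 -2  1  1]
  T: [-1  4  0 -1]
RREF → pivots at {f,C,ℓ} ⇒ r = 3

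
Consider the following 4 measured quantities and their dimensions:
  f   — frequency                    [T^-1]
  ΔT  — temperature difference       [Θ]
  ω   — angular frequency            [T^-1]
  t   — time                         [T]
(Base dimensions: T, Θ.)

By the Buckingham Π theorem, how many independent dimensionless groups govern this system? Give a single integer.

2

Exponent matrix [T,Θ] × [f,ΔT,ω,t]:
  T: [-1  0 -1  1]
  Θ: [ 0  1  0  0]
Row reduction gives pivot columns f,ΔT; rank = 2
4 vars − rank 2 = 2 Π groups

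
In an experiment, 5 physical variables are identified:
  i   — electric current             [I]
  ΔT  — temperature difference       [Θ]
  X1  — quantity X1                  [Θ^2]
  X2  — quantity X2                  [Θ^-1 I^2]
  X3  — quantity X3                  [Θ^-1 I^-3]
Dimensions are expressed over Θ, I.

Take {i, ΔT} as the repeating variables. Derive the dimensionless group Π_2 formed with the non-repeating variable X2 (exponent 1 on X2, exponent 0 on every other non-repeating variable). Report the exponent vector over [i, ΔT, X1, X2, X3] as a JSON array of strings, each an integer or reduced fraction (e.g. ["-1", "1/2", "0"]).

Dimensional matrix (Θ×I by i×ΔT×X1×X2×X3):
  Θ: [ 0  1  2 -1 -1]
  I: [ 1  0  0  2 -3]
Row reduction gives pivot columns i,ΔT; rank = 2
Pivot set = {i,ΔT}, free = {X1,X2,X3}
RREF:
  r0: [   1    0    0    2   -3]
  r1: [   0    1    2   -1   -1]
Fix exponent of X2 at 1, X1 at 0, X3 at 0; solve each RREF row for its pivot's exponent:
  r0: exp(i) + (2)·1 = 0 ⇒ exp(i) = -2
  r1: exp(ΔT) + (-1)·1 = 0 ⇒ exp(ΔT) = 1
Π_2 = i^-2 · ΔT · X2

["-2", "1", "0", "1", "0"]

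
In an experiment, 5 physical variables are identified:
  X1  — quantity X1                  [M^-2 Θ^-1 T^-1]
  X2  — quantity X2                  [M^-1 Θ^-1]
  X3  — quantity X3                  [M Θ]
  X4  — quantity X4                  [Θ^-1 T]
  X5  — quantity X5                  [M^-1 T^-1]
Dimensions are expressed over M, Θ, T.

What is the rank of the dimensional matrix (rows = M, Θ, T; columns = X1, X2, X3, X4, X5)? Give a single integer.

2

Exponent matrix [M,Θ,T] × [X1,X2,X3,X4,X5]:
  M: [-2 -1  1  0 -1]
  Θ: [-1 -1  1 -1  0]
  T: [-1  0  0  1 -1]
Echelon form has 2 nonzero rows (pivots: X1,X2)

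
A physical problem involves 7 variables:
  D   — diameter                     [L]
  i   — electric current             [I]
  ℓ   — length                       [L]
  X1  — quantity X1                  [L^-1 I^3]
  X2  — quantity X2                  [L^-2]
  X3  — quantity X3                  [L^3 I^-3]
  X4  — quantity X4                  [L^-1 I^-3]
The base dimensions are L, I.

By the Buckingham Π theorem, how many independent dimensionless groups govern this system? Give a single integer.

Exponent matrix [L,I] × [D,i,ℓ,X1,X2,X3,X4]:
  L: [ 1  0  1 -1 -2  3 -1]
  I: [ 0  1  0  3  0 -3 -3]
RREF → pivots at {D,i} ⇒ r = 2
Π count = n − r = 7 − 2 = 5

5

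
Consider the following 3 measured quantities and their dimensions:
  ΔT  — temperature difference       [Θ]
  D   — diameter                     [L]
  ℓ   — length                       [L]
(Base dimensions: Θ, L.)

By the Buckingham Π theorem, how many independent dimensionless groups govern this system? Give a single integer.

1

Write exponents as rows Θ,L / cols ΔT,D,ℓ:
  Θ: [ 1  0  0]
  L: [ 0  1  1]
Echelon form has 2 nonzero rows (pivots: ΔT,D)
Π count = n − r = 3 − 2 = 1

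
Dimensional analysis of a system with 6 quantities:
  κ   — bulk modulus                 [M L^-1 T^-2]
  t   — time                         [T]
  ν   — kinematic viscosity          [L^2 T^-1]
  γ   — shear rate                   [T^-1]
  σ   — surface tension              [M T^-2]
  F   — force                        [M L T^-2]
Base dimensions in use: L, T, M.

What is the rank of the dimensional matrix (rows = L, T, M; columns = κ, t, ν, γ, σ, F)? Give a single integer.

3

Dimensional matrix (L×T×M by κ×t×ν×γ×σ×F):
  L: [-1  0  2  0  0  1]
  T: [-2  1 -1 -1 -2 -2]
  M: [ 1  0  0  0  1  1]
RREF → pivots at {κ,t,ν} ⇒ r = 3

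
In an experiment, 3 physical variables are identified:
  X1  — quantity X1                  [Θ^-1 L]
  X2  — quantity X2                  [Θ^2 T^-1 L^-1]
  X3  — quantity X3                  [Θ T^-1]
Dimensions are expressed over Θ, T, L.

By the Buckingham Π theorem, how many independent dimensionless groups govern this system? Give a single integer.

1

Exponent matrix [Θ,T,L] × [X1,X2,X3]:
  Θ: [-1  2  1]
  T: [ 0 -1 -1]
  L: [ 1 -1  0]
RREF → pivots at {X1,X2} ⇒ r = 2
3 vars − rank 2 = 1 Π group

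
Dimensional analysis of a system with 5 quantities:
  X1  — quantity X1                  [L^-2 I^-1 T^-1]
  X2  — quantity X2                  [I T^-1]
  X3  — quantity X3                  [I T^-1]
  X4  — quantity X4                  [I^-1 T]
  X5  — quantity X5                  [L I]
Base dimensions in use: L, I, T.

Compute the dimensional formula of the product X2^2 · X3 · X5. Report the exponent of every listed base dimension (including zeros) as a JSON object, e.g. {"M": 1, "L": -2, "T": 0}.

Dimensional matrix (L×I×T by X1×X2×X3×X4×X5):
  L: [-2  0  0  0  1]
  I: [-1  1  1 -1  1]
  T: [-1 -1 -1  1  0]
  [L]: (2)·0+(1)·0+(1)·1 = 1
  [I]: (2)·1+(1)·1+(1)·1 = 4
  [T]: (2)·-1+(1)·-1+(1)·0 = -3
⇒ L I^4 T^-3

{"L": 1, "I": 4, "T": -3}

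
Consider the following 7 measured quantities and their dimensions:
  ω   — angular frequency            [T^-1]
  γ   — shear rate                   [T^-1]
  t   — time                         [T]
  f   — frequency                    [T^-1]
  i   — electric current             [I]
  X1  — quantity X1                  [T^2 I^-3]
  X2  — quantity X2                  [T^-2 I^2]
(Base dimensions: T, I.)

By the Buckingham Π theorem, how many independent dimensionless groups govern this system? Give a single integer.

Dimensional matrix (T×I by ω×γ×t×f×i×X1×X2):
  T: [-1 -1  1 -1  0  2 -2]
  I: [ 0  0  0  0  1 -3  2]
Row reduction gives pivot columns ω,i; rank = 2
n=7, r=2 ⇒ 5 dimensionless groups

5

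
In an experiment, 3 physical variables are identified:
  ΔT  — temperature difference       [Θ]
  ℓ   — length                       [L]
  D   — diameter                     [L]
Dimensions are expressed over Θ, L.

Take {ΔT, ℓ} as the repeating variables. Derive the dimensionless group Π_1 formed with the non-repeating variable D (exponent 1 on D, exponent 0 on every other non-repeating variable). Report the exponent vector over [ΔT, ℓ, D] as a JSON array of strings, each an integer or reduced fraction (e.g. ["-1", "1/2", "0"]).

Exponent matrix [Θ,L] × [ΔT,ℓ,D]:
  Θ: [ 1  0  0]
  L: [ 0  1  1]
Echelon form has 2 nonzero rows (pivots: ΔT,ℓ)
Repeat: ΔT,ℓ; free: D
RREF:
  r0: [   1    0    0]
  r1: [   0    1    1]
Fix exponent of D at 1; solve each RREF row for its pivot's exponent:
  r0: exp(ΔT) + (0)·1 = 0 ⇒ exp(ΔT) = 0
  r1: exp(ℓ) + (1)·1 = 0 ⇒ exp(ℓ) = -1
Π_1 = ℓ^-1 · D

["0", "-1", "1"]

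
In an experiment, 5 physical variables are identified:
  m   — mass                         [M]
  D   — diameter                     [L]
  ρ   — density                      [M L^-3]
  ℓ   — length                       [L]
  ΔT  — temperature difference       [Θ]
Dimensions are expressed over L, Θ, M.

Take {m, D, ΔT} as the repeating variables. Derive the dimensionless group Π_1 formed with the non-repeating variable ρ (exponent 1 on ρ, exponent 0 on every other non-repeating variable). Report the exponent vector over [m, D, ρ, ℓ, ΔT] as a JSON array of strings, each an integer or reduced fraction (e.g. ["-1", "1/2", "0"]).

Dimensional matrix (L×Θ×M by m×D×ρ×ℓ×ΔT):
  L: [ 0  1 -3  1  0]
  Θ: [ 0  0  0  0  1]
  M: [ 1  0  1  0  0]
RREF → pivots at {m,D,ΔT} ⇒ r = 3
Pivot set = {m,D,ΔT}, free = {ρ,ℓ}
RREF:
  r0: [   1    0    1    0    0]
  r1: [   0    1   -3    1    0]
  r2: [   0    0    0    0    1]
Fix exponent of ρ at 1, ℓ at 0; solve each RREF row for its pivot's exponent:
  r0: exp(m) + (1)·1 = 0 ⇒ exp(m) = -1
  r1: exp(D) + (-3)·1 = 0 ⇒ exp(D) = 3
  r2: exp(ΔT) + (0)·1 = 0 ⇒ exp(ΔT) = 0
Π_1 = m^-1 · D^3 · ρ

["-1", "3", "1", "0", "0"]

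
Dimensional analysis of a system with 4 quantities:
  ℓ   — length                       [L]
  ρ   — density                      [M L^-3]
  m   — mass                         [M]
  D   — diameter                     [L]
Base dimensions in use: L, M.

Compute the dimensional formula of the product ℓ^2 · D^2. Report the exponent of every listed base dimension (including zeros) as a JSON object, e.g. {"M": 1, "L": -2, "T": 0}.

{"L": 4, "M": 0}

Write exponents as rows L,M / cols ℓ,ρ,m,D:
  L: [ 1 -3  0  1]
  M: [ 0  1  1  0]
  [L]: (2)·1+(2)·1 = 4
  [M]: (2)·0+(2)·0 = 0
⇒ L^4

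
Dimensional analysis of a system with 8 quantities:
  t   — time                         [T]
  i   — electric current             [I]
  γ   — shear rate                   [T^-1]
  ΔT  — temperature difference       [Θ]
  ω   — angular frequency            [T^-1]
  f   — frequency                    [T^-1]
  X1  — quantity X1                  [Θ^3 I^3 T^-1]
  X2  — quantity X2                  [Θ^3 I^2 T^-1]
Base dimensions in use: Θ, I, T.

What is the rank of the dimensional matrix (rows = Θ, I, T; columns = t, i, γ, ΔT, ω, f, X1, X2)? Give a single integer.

Exponent matrix [Θ,I,T] × [t,i,γ,ΔT,ω,f,X1,X2]:
  Θ: [ 0  0  0  1  0  0  3  3]
  I: [ 0  1  0  0  0  0  3  2]
  T: [ 1  0 -1  0 -1 -1 -1 -1]
RREF → pivots at {t,i,ΔT} ⇒ r = 3

3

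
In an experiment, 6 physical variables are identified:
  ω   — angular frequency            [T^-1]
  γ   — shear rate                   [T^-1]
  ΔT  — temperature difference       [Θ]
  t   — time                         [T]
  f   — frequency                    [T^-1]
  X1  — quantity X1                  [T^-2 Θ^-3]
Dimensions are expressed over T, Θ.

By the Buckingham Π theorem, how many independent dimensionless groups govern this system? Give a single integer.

Write exponents as rows T,Θ / cols ω,γ,ΔT,t,f,X1:
  T: [-1 -1  0  1 -1 -2]
  Θ: [ 0  0  1  0  0 -3]
Echelon form has 2 nonzero rows (pivots: ω,ΔT)
n=6, r=2 ⇒ 4 dimensionless groups

4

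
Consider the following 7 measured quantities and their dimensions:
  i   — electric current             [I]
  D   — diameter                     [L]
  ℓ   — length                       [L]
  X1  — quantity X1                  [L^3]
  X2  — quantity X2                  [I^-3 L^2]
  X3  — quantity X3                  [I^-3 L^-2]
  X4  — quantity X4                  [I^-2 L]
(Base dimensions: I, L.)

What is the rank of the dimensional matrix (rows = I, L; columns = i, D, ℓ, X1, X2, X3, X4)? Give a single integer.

2

Write exponents as rows I,L / cols i,D,ℓ,X1,X2,X3,X4:
  I: [ 1  0  0  0 -3 -3 -2]
  L: [ 0  1  1  3  2 -2  1]
Row reduction gives pivot columns i,D; rank = 2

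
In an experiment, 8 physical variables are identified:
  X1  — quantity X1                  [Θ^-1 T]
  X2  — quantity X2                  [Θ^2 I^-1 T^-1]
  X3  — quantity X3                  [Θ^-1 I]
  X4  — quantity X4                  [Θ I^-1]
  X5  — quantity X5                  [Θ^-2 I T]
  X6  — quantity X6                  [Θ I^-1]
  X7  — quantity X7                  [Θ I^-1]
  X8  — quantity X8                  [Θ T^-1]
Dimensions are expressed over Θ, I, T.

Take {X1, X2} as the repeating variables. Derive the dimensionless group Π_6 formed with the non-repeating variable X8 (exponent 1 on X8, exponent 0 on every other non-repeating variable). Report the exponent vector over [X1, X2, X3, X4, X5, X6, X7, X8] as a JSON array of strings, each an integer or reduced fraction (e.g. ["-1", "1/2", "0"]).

Dimensional matrix (Θ×I×T by X1×X2×X3×X4×X5×X6×X7×X8):
  Θ: [-1  2 -1  1 -2  1  1  1]
  I: [ 0 -1  1 -1  1 -1 -1  0]
  T: [ 1 -1  0  0  1  0  0 -1]
RREF → pivots at {X1,X2} ⇒ r = 2
Repeat: X1,X2; free: X3,X4,X5,X6,X7,X8
RREF:
  r0: [   1    0   -1    1    0    1    1   -1]
  r1: [   0    1   -1    1   -1    1    1    0]
  r2: [   0    0    0    0    0    0    0    0]
Fix exponent of X8 at 1, X3 at 0, X4 at 0, X5 at 0, X6 at 0, X7 at 0; solve each RREF row for its pivot's exponent:
  r0: exp(X1) + (-1)·1 = 0 ⇒ exp(X1) = 1
  r1: exp(X2) + (0)·1 = 0 ⇒ exp(X2) = 0
Π_6 = X1 · X8

["1", "0", "0", "0", "0", "0", "0", "1"]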